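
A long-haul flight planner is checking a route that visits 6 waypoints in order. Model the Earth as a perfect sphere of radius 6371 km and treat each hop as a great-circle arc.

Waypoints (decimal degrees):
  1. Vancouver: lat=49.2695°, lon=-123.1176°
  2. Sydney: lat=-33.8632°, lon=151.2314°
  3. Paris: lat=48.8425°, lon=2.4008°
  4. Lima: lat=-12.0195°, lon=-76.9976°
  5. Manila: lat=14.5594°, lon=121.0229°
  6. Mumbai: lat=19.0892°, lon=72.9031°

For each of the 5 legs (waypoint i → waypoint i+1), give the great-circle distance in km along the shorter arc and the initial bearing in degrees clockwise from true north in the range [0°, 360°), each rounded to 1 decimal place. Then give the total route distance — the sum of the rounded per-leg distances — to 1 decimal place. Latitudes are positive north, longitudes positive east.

Leg 1: dist=12498.9 km, bearing=243.6°
Leg 2: dist=16958.8 km, bearing=312.4°
Leg 3: dist=10252.0 km, bearing=254.2°
Leg 4: dist=18045.2 km, bearing=280.3°
Leg 5: dist=5131.2 km, bearing=282.7°
Total: 62886.1 km

Leg 1: φ1=0.8599150, φ2=-0.5910243, Δφ=-1.4509393, Δλ=4.7882933 rad; a=sin²(Δφ/2)+cosφ1·cosφ2·sin²(Δλ/2)=0.6905805473; c=2·atan2(√a, √(1-a))=1.961848203; dist=6371·c=12498.935 ≈ 12498.9 km; running total=12498.9 km
Leg 1 bearing: y=sinΔλ·cosφ2=-0.82797941, x=cosφ1·sinφ2-sinφ1·cosφ2·cosΔλ=-0.41129832; θ=atan2(y, x)=-116.4159° <0 so +360° → 243.5841° ≈ 243.6°
Leg 2: φ1=-0.5910243, φ2=0.8524624, Δφ=1.4434868, Δλ=-2.5975840 rad; a=sin²(Δφ/2)+cosφ1·cosφ2·sin²(Δλ/2)=0.9435640181; c=2·atan2(√a, √(1-a))=2.661880996; dist=6371·c=16958.844 ≈ 16958.8 km; running total=29457.7 km
Leg 2 bearing: y=sinΔλ·cosφ2=-0.34062902, x=cosφ1·sinφ2-sinφ1·cosφ2·cosΔλ=0.31140925; θ=atan2(y, x)=-47.5659° <0 so +360° → 312.4341° ≈ 312.4°
Leg 3: φ1=0.8524624, φ2=-0.2097798, Δφ=-1.0622423, Δλ=-1.3857635 rad; a=sin²(Δφ/2)+cosφ1·cosφ2·sin²(Δλ/2)=0.5191801802; c=2·atan2(√a, √(1-a))=1.609166101; dist=6371·c=10251.997 ≈ 10252.0 km; running total=39709.7 km
Leg 3 bearing: y=sinΔλ·cosφ2=-0.96138122, x=cosφ1·sinφ2-sinφ1·cosφ2·cosΔλ=-0.27253373; θ=atan2(y, x)=-105.8270° <0 so +360° → 254.1730° ≈ 254.2°
Leg 4: φ1=-0.2097798, φ2=0.2541095, Δφ=0.4638893, Δλ=3.4561097 rad; a=sin²(Δφ/2)+cosφ1·cosφ2·sin²(Δλ/2)=0.9762898160; c=2·atan2(√a, √(1-a))=2.832400278; dist=6371·c=18045.222 ≈ 18045.2 km; running total=57754.9 km
Leg 4 bearing: y=sinΔλ·cosφ2=-0.29942303, x=cosφ1·sinφ2-sinφ1·cosφ2·cosΔλ=0.05420232; θ=atan2(y, x)=-79.7393° <0 so +360° → 280.2607° ≈ 280.3°
Leg 5: φ1=0.2541095, φ2=0.3331694, Δφ=0.0790599, Δλ=-0.8398489 rad; a=sin²(Δφ/2)+cosφ1·cosφ2·sin²(Δλ/2)=0.1535902512; c=2·atan2(√a, √(1-a))=0.805404645; dist=6371·c=5131.233 ≈ 5131.2 km; running total=62886.1 km
Leg 5 bearing: y=sinΔλ·cosφ2=-0.70360034, x=cosφ1·sinφ2-sinφ1·cosφ2·cosΔλ=0.15794845; θ=atan2(y, x)=-77.3476° <0 so +360° → 282.6524° ≈ 282.7°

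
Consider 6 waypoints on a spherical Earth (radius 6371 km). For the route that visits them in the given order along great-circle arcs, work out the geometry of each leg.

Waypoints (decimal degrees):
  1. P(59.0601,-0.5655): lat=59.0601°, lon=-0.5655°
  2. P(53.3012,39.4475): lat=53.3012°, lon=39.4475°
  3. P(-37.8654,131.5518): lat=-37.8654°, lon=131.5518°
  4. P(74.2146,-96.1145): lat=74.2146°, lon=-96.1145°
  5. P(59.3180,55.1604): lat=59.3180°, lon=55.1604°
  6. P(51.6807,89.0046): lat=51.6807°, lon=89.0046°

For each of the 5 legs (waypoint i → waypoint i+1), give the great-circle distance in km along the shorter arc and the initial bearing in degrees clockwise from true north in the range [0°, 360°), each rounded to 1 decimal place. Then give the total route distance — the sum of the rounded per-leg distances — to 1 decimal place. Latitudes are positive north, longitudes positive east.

Leg 1: φ1=1.0307932, φ2=0.9302814, Δφ=-0.1005118, Δλ=0.6983586 rad; a=sin²(Δφ/2)+cosφ1·cosφ2·sin²(Δλ/2)=0.0384877763; c=2·atan2(√a, √(1-a))=0.394927534; dist=6371·c=2516.083 ≈ 2516.1 km; running total=2516.1 km
Leg 1 bearing: y=sinΔλ·cosφ2=0.38423911, x=cosφ1·sinφ2-sinφ1·cosφ2·cosΔλ=0.01965143; θ=atan2(y, x)=87.0722° ≈ 87.1°
Leg 2: φ1=0.9302814, φ2=-0.6608759, Δφ=-1.5911573, Δλ=1.6075233 rad; a=sin²(Δφ/2)+cosφ1·cosφ2·sin²(Δλ/2)=0.7547338881; c=2·atan2(√a, √(1-a))=2.105362491; dist=6371·c=13413.264 ≈ 13413.3 km; running total=15929.4 km
Leg 2 bearing: y=sinΔλ·cosφ2=0.78892252, x=cosφ1·sinφ2-sinφ1·cosφ2·cosΔλ=-0.34357509; θ=atan2(y, x)=113.5331° ≈ 113.5°
Leg 3: φ1=-0.6608759, φ2=1.2952891, Δφ=1.9561650, Δλ=-3.9735265 rad; a=sin²(Δφ/2)+cosφ1·cosφ2·sin²(Δλ/2)=0.8676446940; c=2·atan2(√a, √(1-a))=2.396889890; dist=6371·c=15270.585 ≈ 15270.6 km; running total=31200.0 km
Leg 3 bearing: y=sinΔλ·cosφ2=0.20109786, x=cosφ1·sinφ2-sinφ1·cosφ2·cosΔλ=0.64723193; θ=atan2(y, x)=17.2603° ≈ 17.3°
Leg 4: φ1=1.2952891, φ2=1.0352944, Δφ=-0.2599947, Δλ=2.6402451 rad; a=sin²(Δφ/2)+cosφ1·cosφ2·sin²(Δλ/2)=0.1470750020; c=2·atan2(√a, √(1-a))=0.787173950; dist=6371·c=5015.085 ≈ 5015.1 km; running total=36215.1 km
Leg 4 bearing: y=sinΔλ·cosφ2=0.24524102, x=cosφ1·sinφ2-sinφ1·cosφ2·cosΔλ=0.66455445; θ=atan2(y, x)=20.2556° ≈ 20.3°
Leg 5: φ1=1.0352944, φ2=0.9019984, Δφ=-0.1332960, Δλ=0.5906927 rad; a=sin²(Δφ/2)+cosφ1·cosφ2·sin²(Δλ/2)=0.0312408290; c=2·atan2(√a, √(1-a))=0.355368489; dist=6371·c=2264.053 ≈ 2264.1 km; running total=38479.2 km
Leg 5 bearing: y=sinΔλ·cosφ2=0.34532477, x=cosφ1·sinφ2-sinφ1·cosφ2·cosΔλ=-0.04254597; θ=atan2(y, x)=97.0238° ≈ 97.0°

Leg 1: dist=2516.1 km, bearing=87.1°
Leg 2: dist=13413.3 km, bearing=113.5°
Leg 3: dist=15270.6 km, bearing=17.3°
Leg 4: dist=5015.1 km, bearing=20.3°
Leg 5: dist=2264.1 km, bearing=97.0°
Total: 38479.2 km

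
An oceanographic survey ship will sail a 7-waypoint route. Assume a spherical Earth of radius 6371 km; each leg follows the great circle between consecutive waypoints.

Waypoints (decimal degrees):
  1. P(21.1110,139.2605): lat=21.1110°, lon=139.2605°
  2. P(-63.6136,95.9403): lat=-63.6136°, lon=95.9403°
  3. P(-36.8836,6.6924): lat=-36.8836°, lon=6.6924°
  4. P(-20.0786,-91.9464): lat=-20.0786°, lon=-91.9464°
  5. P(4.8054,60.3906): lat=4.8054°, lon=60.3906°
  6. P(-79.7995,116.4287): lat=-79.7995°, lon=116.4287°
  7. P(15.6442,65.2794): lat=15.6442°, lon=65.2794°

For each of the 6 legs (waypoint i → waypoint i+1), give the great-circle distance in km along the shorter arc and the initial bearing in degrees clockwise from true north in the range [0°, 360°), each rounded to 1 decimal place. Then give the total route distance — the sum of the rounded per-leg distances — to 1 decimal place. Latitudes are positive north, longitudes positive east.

Leg 1: dist=10141.5 km, bearing=197.8°
Leg 2: dist=6355.7 km, bearing=252.2°
Leg 3: dist=9412.8 km, bearing=248.8°
Leg 4: dist=16574.6 km, bearing=115.9°
Leg 5: dist=9904.7 km, bearing=171.6°
Leg 6: dist=11021.1 km, bearing=310.6°
Total: 63410.4 km

Leg 1: φ1=0.3684565, φ2=-1.1102668, Δφ=-1.4787232, Δλ=-0.7560801 rad; a=sin²(Δφ/2)+cosφ1·cosφ2·sin²(Δλ/2)=0.5105106092; c=2·atan2(√a, √(1-a))=1.591819094; dist=6371·c=10141.479 ≈ 10141.5 km; running total=10141.5 km
Leg 1 bearing: y=sinΔλ·cosφ2=-0.30490716, x=cosφ1·sinφ2-sinφ1·cosφ2·cosΔλ=-0.95215006; θ=atan2(y, x)=-162.2434° <0 so +360° → 197.7566° ≈ 197.8°
Leg 2: φ1=-1.1102668, φ2=-0.6437403, Δφ=0.4665265, Δλ=-1.5576697 rad; a=sin²(Δφ/2)+cosφ1·cosφ2·sin²(Δλ/2)=0.2288361096; c=2·atan2(√a, √(1-a))=0.997591070; dist=6371·c=6355.653 ≈ 6355.7 km; running total=16497.2 km
Leg 2 bearing: y=sinΔλ·cosφ2=-0.79978758, x=cosφ1·sinφ2-sinφ1·cosφ2·cosΔλ=-0.25733327; θ=atan2(y, x)=-107.8357° <0 so +360° → 252.1643° ≈ 252.2°
Leg 3: φ1=-0.6437403, φ2=-0.3504377, Δφ=0.2933026, Δλ=-1.7215718 rad; a=sin²(Δφ/2)+cosφ1·cosφ2·sin²(Δλ/2)=0.4533946880; c=2·atan2(√a, √(1-a))=1.477450200; dist=6371·c=9412.835 ≈ 9412.8 km; running total=25910.0 km
Leg 3 bearing: y=sinΔλ·cosφ2=-0.92856696, x=cosφ1·sinφ2-sinφ1·cosφ2·cosΔλ=-0.35927034; θ=atan2(y, x)=-111.1519° <0 so +360° → 248.8481° ≈ 248.8°
Leg 4: φ1=-0.3504377, φ2=0.0838701, Δφ=0.4343077, Δλ=2.6587822 rad; a=sin²(Δφ/2)+cosφ1·cosφ2·sin²(Δλ/2)=0.9288494918; c=2·atan2(√a, √(1-a))=2.601573792; dist=6371·c=16574.627 ≈ 16574.6 km; running total=42484.6 km
Leg 4 bearing: y=sinΔλ·cosφ2=0.46263826, x=cosφ1·sinφ2-sinφ1·cosφ2·cosΔλ=-0.22431739; θ=atan2(y, x)=115.8672° ≈ 115.9°
Leg 5: φ1=0.0838701, φ2=-1.3927640, Δφ=-1.4766341, Δλ=0.9780494 rad; a=sin²(Δφ/2)+cosφ1·cosφ2·sin²(Δλ/2)=0.4919318675; c=2·atan2(√a, √(1-a))=1.554659361; dist=6371·c=9904.735 ≈ 9904.7 km; running total=52389.3 km
Leg 5 bearing: y=sinΔλ·cosφ2=0.14688284, x=cosφ1·sinφ2-sinφ1·cosφ2·cosΔλ=-0.98902227; θ=atan2(y, x)=171.5526° ≈ 171.6°
Leg 6: φ1=-1.3927640, φ2=0.2730428, Δφ=1.6658068, Δλ=-0.8927237 rad; a=sin²(Δφ/2)+cosφ1·cosφ2·sin²(Δλ/2)=0.5792131872; c=2·atan2(√a, √(1-a))=1.729893022; dist=6371·c=11021.148 ≈ 11021.1 km; running total=63410.4 km
Leg 6 bearing: y=sinΔλ·cosφ2=-0.74993303, x=cosφ1·sinφ2-sinφ1·cosφ2·cosΔλ=0.64226282; θ=atan2(y, x)=-49.4224° <0 so +360° → 310.5776° ≈ 310.6°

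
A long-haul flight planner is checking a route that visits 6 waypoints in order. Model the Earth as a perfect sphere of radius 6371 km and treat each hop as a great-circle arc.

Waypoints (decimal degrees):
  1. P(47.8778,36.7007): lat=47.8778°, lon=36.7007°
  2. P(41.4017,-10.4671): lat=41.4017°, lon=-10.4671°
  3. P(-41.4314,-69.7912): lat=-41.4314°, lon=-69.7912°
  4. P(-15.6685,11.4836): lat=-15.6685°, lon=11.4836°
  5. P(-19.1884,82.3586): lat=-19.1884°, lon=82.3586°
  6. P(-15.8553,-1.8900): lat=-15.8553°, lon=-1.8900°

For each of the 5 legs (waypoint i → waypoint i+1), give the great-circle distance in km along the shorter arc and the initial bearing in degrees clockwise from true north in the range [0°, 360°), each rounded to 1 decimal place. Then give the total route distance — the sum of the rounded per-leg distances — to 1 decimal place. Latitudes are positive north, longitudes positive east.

Leg 1: dist=3740.4 km, bearing=276.8°
Leg 2: dist=10971.4 km, bearing=220.7°
Leg 3: dist=8144.9 km, bearing=96.3°
Leg 4: dist=7478.0 km, bearing=104.6°
Leg 5: dist=8849.0 km, bearing=256.7°
Total: 39183.7 km

Leg 1: φ1=0.8356252, φ2=0.7225960, Δφ=-0.1130293, Δλ=-0.8232334 rad; a=sin²(Δφ/2)+cosφ1·cosφ2·sin²(Δλ/2)=0.0837228446; c=2·atan2(√a, √(1-a))=0.587093355; dist=6371·c=3740.372 ≈ 3740.4 km; running total=3740.4 km
Leg 1 bearing: y=sinΔλ·cosφ2=-0.55007799, x=cosφ1·sinφ2-sinφ1·cosφ2·cosΔλ=0.06532628; θ=atan2(y, x)=-83.2274° <0 so +360° → 276.7726° ≈ 276.8°
Leg 2: φ1=0.7225960, φ2=-0.7231143, Δφ=-1.4457103, Δλ=-1.0354009 rad; a=sin²(Δφ/2)+cosφ1·cosφ2·sin²(Δλ/2)=0.5753521083; c=2·atan2(√a, √(1-a))=1.722076913; dist=6371·c=10971.352 ≈ 10971.4 km; running total=14711.8 km
Leg 2 bearing: y=sinΔλ·cosφ2=-0.64483393, x=cosφ1·sinφ2-sinφ1·cosφ2·cosΔλ=-0.74931798; θ=atan2(y, x)=-139.2860° <0 so +360° → 220.7140° ≈ 220.7°
Leg 3: φ1=-0.7231143, φ2=-0.2734669, Δφ=0.4496474, Δλ=1.4185129 rad; a=sin²(Δφ/2)+cosφ1·cosφ2·sin²(Δλ/2)=0.3558902612; c=2·atan2(√a, √(1-a))=1.278429439; dist=6371·c=8144.874 ≈ 8144.9 km; running total=22856.7 km
Leg 3 bearing: y=sinΔλ·cosφ2=0.95169767, x=cosφ1·sinφ2-sinφ1·cosφ2·cosΔλ=-0.10583512; θ=atan2(y, x)=96.3456° ≈ 96.3°
Leg 4: φ1=-0.2734669, φ2=-0.3349008, Δφ=-0.0614338, Δλ=1.2370021 rad; a=sin²(Δφ/2)+cosφ1·cosφ2·sin²(Δλ/2)=0.3066522357; c=2·atan2(√a, √(1-a))=1.173750657; dist=6371·c=7477.965 ≈ 7478.0 km; running total=30334.7 km
Leg 4 bearing: y=sinΔλ·cosφ2=0.89231539, x=cosφ1·sinφ2-sinφ1·cosφ2·cosΔλ=-0.23289441; θ=atan2(y, x)=104.6279° ≈ 104.6°
Leg 5: φ1=-0.3349008, φ2=-0.2767272, Δφ=0.0581736, Δλ=-1.4704155 rad; a=sin²(Δφ/2)+cosφ1·cosφ2·sin²(Δλ/2)=0.4095794448; c=2·atan2(√a, √(1-a))=1.388954732; dist=6371·c=8849.031 ≈ 8849.0 km; running total=39183.7 km
Leg 5 bearing: y=sinΔλ·cosφ2=-0.95711234, x=cosφ1·sinφ2-sinφ1·cosφ2·cosΔλ=-0.22634590; θ=atan2(y, x)=-103.3053° <0 so +360° → 256.6947° ≈ 256.7°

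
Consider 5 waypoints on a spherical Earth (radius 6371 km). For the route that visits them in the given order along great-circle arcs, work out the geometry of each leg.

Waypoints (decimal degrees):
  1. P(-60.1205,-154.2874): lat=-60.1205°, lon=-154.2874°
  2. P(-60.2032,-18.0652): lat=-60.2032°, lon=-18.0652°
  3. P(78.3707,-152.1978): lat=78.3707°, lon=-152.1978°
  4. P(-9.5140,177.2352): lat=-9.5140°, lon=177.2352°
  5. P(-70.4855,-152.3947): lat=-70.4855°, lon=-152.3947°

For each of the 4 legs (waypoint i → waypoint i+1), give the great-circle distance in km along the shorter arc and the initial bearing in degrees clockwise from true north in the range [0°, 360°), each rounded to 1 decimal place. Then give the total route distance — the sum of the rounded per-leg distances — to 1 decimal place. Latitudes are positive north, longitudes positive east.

Leg 1: φ1=-1.0493007, φ2=-1.0507441, Δφ=-0.0014434, Δλ=2.3775259 rad; a=sin²(Δφ/2)+cosφ1·cosφ2·sin²(Δλ/2)=0.2131507108; c=2·atan2(√a, √(1-a))=0.959781973; dist=6371·c=6114.771 ≈ 6114.8 km; running total=6114.8 km
Leg 1 bearing: y=sinΔλ·cosφ2=0.34380460, x=cosφ1·sinφ2-sinφ1·cosφ2·cosΔλ=-0.74341667; θ=atan2(y, x)=155.1811° ≈ 155.2°
Leg 2: φ1=-1.0507441, φ2=1.3678268, Δφ=2.4185708, Δλ=-2.3410555 rad; a=sin²(Δφ/2)+cosφ1·cosφ2·sin²(Δλ/2)=0.9598648354; c=2·atan2(√a, √(1-a))=2.738187611; dist=6371·c=17444.993 ≈ 17445.0 km; running total=23559.8 km
Leg 2 bearing: y=sinΔλ·cosφ2=-0.14467922, x=cosφ1·sinφ2-sinφ1·cosφ2·cosΔλ=0.36491815; θ=atan2(y, x)=-21.6269° <0 so +360° → 338.3731° ≈ 338.4°
Leg 3: φ1=1.3678268, φ2=-0.1660506, Δφ=-1.5338774, Δλ=5.7496905 rad; a=sin²(Δφ/2)+cosφ1·cosφ2·sin²(Δλ/2)=0.4953582605; c=2·atan2(√a, √(1-a))=1.561512714; dist=6371·c=9948.398 ≈ 9948.4 km; running total=33508.2 km
Leg 3 bearing: y=sinΔλ·cosφ2=-0.50155066, x=cosφ1·sinφ2-sinφ1·cosφ2·cosΔλ=-0.86507847; θ=atan2(y, x)=-149.8959° <0 so +360° → 210.1041° ≈ 210.1°
Leg 4: φ1=-0.1660506, φ2=-1.2302040, Δφ=-1.0641534, Δλ=-5.7531271 rad; a=sin²(Δφ/2)+cosφ1·cosφ2·sin²(Δλ/2)=0.2799816966; c=2·atan2(√a, √(1-a))=1.115156888; dist=6371·c=7104.665 ≈ 7104.7 km; running total=40612.9 km
Leg 4 bearing: y=sinΔλ·cosφ2=0.16888788, x=cosφ1·sinφ2-sinφ1·cosφ2·cosΔλ=-0.88195503; θ=atan2(y, x)=169.1595° ≈ 169.2°

Leg 1: dist=6114.8 km, bearing=155.2°
Leg 2: dist=17445.0 km, bearing=338.4°
Leg 3: dist=9948.4 km, bearing=210.1°
Leg 4: dist=7104.7 km, bearing=169.2°
Total: 40612.9 km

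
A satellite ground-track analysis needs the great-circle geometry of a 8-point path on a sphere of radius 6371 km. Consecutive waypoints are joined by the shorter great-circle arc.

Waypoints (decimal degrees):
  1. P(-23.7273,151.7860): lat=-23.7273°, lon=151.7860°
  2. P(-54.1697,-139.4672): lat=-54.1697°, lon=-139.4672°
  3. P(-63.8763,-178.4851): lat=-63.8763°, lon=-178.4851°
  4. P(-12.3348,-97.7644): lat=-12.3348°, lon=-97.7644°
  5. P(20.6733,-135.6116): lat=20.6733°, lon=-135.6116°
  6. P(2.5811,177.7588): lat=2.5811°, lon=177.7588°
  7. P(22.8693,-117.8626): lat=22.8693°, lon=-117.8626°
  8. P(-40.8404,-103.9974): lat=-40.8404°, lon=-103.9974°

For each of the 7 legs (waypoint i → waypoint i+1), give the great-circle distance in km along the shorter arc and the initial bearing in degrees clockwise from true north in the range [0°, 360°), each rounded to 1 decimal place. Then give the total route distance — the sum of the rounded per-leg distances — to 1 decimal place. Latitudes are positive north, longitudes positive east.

Leg 1: dist=6519.9 km, bearing=140.3°
Leg 2: dist=2429.1 km, bearing=228.2°
Leg 3: dist=8324.2 km, bearing=87.2°
Leg 4: dist=5530.2 km, bearing=311.2°
Leg 5: dist=5434.3 km, bearing=254.6°
Leg 6: dist=7277.4 km, bearing=66.0°
Leg 7: dist=7227.7 km, bearing=168.5°
Total: 42742.8 km

Leg 1: φ1=-0.4141195, φ2=-0.9454396, Δφ=-0.5313201, Δλ=-5.0833273 rad; a=sin²(Δφ/2)+cosφ1·cosφ2·sin²(Δλ/2)=0.2397526904; c=2·atan2(√a, √(1-a))=1.023366207; dist=6371·c=6519.866 ≈ 6519.9 km; running total=6519.9 km
Leg 1 bearing: y=sinΔλ·cosφ2=0.54557299, x=cosφ1·sinφ2-sinφ1·cosφ2·cosΔλ=-0.65683748; θ=atan2(y, x)=140.2868° ≈ 140.3°
Leg 2: φ1=-0.9454396, φ2=-1.1148517, Δφ=-0.1694121, Δλ=-0.6809908 rad; a=sin²(Δφ/2)+cosφ1·cosφ2·sin²(Δλ/2)=0.0359038401; c=2·atan2(√a, √(1-a))=0.381271338; dist=6371·c=2429.080 ≈ 2429.1 km; running total=8949.0 km
Leg 2 bearing: y=sinΔλ·cosφ2=-0.27720333, x=cosφ1·sinφ2-sinφ1·cosφ2·cosΔλ=-0.24822839; θ=atan2(y, x)=-131.8436° <0 so +360° → 228.1564° ≈ 228.2°
Leg 3: φ1=-1.1148517, φ2=-0.2152829, Δφ=0.8995689, Δλ=1.4088420 rad; a=sin²(Δφ/2)+cosφ1·cosφ2·sin²(Δλ/2)=0.3694194500; c=2·atan2(√a, √(1-a))=1.306571475; dist=6371·c=8324.167 ≈ 8324.2 km; running total=17273.2 km
Leg 3 bearing: y=sinΔλ·cosφ2=0.96413212, x=cosφ1·sinφ2-sinφ1·cosφ2·cosΔλ=0.04737234; θ=atan2(y, x)=87.1871° ≈ 87.2°
Leg 4: φ1=-0.2152829, φ2=0.3608172, Δφ=0.5761000, Δλ=-0.6605583 rad; a=sin²(Δφ/2)+cosφ1·cosφ2·sin²(Δλ/2)=0.1768344079; c=2·atan2(√a, √(1-a))=0.868029789; dist=6371·c=5530.218 ≈ 5530.2 km; running total=22803.4 km
Leg 4 bearing: y=sinΔλ·cosφ2=-0.57404996, x=cosφ1·sinφ2-sinφ1·cosφ2·cosΔλ=0.50271527; θ=atan2(y, x)=-48.7903° <0 so +360° → 311.2097° ≈ 311.2°
Leg 5: φ1=0.3608172, φ2=0.0450487, Δφ=-0.3157685, Δλ=5.4693453 rad; a=sin²(Δφ/2)+cosφ1·cosφ2·sin²(Δλ/2)=0.1711297601; c=2·atan2(√a, √(1-a))=0.852981226; dist=6371·c=5434.343 ≈ 5434.3 km; running total=28237.7 km
Leg 5 bearing: y=sinΔλ·cosφ2=-0.72619205, x=cosφ1·sinφ2-sinφ1·cosφ2·cosΔλ=-0.20005641; θ=atan2(y, x)=-105.4022° <0 so +360° → 254.5978° ≈ 254.6°
Leg 6: φ1=0.0450487, φ2=0.3991446, Δφ=0.3540959, Δλ=-5.1595668 rad; a=sin²(Δφ/2)+cosφ1·cosφ2·sin²(Δλ/2)=0.2922357013; c=2·atan2(√a, √(1-a))=1.142272456; dist=6371·c=7277.418 ≈ 7277.4 km; running total=35515.1 km
Leg 6 bearing: y=sinΔλ·cosφ2=0.83079412, x=cosφ1·sinφ2-sinφ1·cosφ2·cosΔλ=0.37029329; θ=atan2(y, x)=65.9770° ≈ 66.0°
Leg 7: φ1=0.3991446, φ2=-0.7127994, Δφ=-1.1119440, Δλ=0.2419934 rad; a=sin²(Δφ/2)+cosφ1·cosφ2·sin²(Δλ/2)=0.2886957726; c=2·atan2(√a, √(1-a))=1.134474835; dist=6371·c=7227.739 ≈ 7227.7 km; running total=42742.8 km
Leg 7 bearing: y=sinΔλ·cosφ2=0.18129464, x=cosφ1·sinφ2-sinφ1·cosφ2·cosΔλ=-0.88799457; θ=atan2(y, x)=168.4610° ≈ 168.5°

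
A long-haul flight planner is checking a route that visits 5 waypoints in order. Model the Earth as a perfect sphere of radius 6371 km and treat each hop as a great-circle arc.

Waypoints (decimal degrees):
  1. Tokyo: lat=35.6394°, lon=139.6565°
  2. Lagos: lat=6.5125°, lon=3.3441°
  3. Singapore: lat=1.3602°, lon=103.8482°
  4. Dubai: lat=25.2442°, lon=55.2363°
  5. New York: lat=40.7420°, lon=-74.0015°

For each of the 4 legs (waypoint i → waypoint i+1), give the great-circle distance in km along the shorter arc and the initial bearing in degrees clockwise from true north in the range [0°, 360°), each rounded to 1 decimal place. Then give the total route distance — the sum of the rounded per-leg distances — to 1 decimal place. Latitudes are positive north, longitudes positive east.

Leg 1: φ1=0.6220249, φ2=0.1136646, Δφ=-0.5083603, Δλ=-2.3791002 rad; a=sin²(Δφ/2)+cosφ1·cosφ2·sin²(Δλ/2)=0.7588985595; c=2·atan2(√a, √(1-a))=2.115070312; dist=6371·c=13475.113 ≈ 13475.1 km; running total=13475.1 km
Leg 1 bearing: y=sinΔλ·cosφ2=-0.68626877, x=cosφ1·sinφ2-sinφ1·cosφ2·cosΔλ=0.51080458; θ=atan2(y, x)=-53.3389° <0 so +360° → 306.6611° ≈ 306.7°
Leg 2: φ1=0.1136646, φ2=0.0237400, Δφ=-0.0899246, Δλ=1.7541275 rad; a=sin²(Δφ/2)+cosφ1·cosφ2·sin²(Δλ/2)=0.5891930588; c=2·atan2(√a, √(1-a))=1.750142343; dist=6371·c=11150.157 ≈ 11150.2 km; running total=24625.3 km
Leg 2 bearing: y=sinΔλ·cosφ2=0.98296481, x=cosφ1·sinφ2-sinφ1·cosφ2·cosΔλ=0.04425586; θ=atan2(y, x)=87.4221° ≈ 87.4°
Leg 3: φ1=0.0237400, φ2=0.4405944, Δφ=0.4168544, Δλ=-0.8484377 rad; a=sin²(Δφ/2)+cosφ1·cosφ2·sin²(Δλ/2)=0.1960151801; c=2·atan2(√a, √(1-a))=0.917295504; dist=6371·c=5844.090 ≈ 5844.1 km; running total=30469.4 km
Leg 3 bearing: y=sinΔλ·cosφ2=-0.67859842, x=cosφ1·sinφ2-sinφ1·cosφ2·cosΔλ=0.41216149; θ=atan2(y, x)=-58.7267° <0 so +360° → 301.2733° ≈ 301.3°
Leg 4: φ1=0.4405944, φ2=0.7110820, Δφ=0.2704876, Δλ=-2.2556251 rad; a=sin²(Δφ/2)+cosφ1·cosφ2·sin²(Δλ/2)=0.5775685486; c=2·atan2(√a, √(1-a))=1.726562556; dist=6371·c=10999.930 ≈ 10999.9 km; running total=41469.3 km
Leg 4 bearing: y=sinΔλ·cosφ2=-0.58682539, x=cosφ1·sinφ2-sinφ1·cosφ2·cosΔλ=0.79471281; θ=atan2(y, x)=-36.4426° <0 so +360° → 323.5574° ≈ 323.6°

Leg 1: dist=13475.1 km, bearing=306.7°
Leg 2: dist=11150.2 km, bearing=87.4°
Leg 3: dist=5844.1 km, bearing=301.3°
Leg 4: dist=10999.9 km, bearing=323.6°
Total: 41469.3 km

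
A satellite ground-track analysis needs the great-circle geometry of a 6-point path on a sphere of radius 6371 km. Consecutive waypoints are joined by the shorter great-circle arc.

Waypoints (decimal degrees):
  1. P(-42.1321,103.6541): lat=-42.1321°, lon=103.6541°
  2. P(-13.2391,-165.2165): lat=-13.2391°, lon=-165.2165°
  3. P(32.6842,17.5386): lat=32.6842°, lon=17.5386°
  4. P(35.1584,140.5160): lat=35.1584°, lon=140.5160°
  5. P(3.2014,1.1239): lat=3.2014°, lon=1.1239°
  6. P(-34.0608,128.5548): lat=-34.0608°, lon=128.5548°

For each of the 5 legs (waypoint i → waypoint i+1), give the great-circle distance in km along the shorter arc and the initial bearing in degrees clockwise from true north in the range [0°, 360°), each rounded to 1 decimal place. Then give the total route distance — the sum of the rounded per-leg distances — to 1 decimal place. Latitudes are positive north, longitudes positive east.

Leg 1: dist=9116.5 km, bearing=100.6°
Leg 2: dist=17834.8 km, bearing=353.1°
Leg 3: dist=10412.9 km, bearing=43.4°
Leg 4: dist=14008.7 km, bearing=306.6°
Leg 5: dist=13596.7 km, bearing=128.9°
Total: 64969.6 km

Leg 1: φ1=-0.7353439, φ2=-0.2310659, Δφ=0.5042780, Δλ=-4.6926772 rad; a=sin²(Δφ/2)+cosφ1·cosφ2·sin²(Δλ/2)=0.4302978668; c=2·atan2(√a, √(1-a))=1.430936546; dist=6371·c=9116.497 ≈ 9116.5 km; running total=9116.5 km
Leg 1 bearing: y=sinΔλ·cosφ2=0.97323374, x=cosφ1·sinφ2-sinφ1·cosφ2·cosΔλ=-0.18270890; θ=atan2(y, x)=100.6326° ≈ 100.6°
Leg 2: φ1=-0.2310659, φ2=0.5704469, Δφ=0.8015128, Δλ=3.1896782 rad; a=sin²(Δφ/2)+cosφ1·cosφ2·sin²(Δλ/2)=0.9710069494; c=2·atan2(√a, √(1-a))=2.799378307; dist=6371·c=17834.839 ≈ 17834.8 km; running total=26951.3 km
Leg 2 bearing: y=sinΔλ·cosφ2=-0.04045609, x=cosφ1·sinφ2-sinφ1·cosφ2·cosΔλ=0.33312628; θ=atan2(y, x)=-6.9243° <0 so +360° → 353.0757° ≈ 353.1°
Leg 3: φ1=0.5704469, φ2=0.6136298, Δφ=0.0431829, Δλ=2.1463605 rad; a=sin²(Δφ/2)+cosφ1·cosφ2·sin²(Δλ/2)=0.5317930905; c=2·atan2(√a, √(1-a))=1.634425435; dist=6371·c=10412.924 ≈ 10412.9 km; running total=37364.2 km
Leg 3 bearing: y=sinΔλ·cosφ2=0.68584178, x=cosφ1·sinφ2-sinφ1·cosφ2·cosΔλ=0.72496748; θ=atan2(y, x)=43.4114° ≈ 43.4°
Leg 4: φ1=0.6136298, φ2=0.0558750, Δφ=-0.5577549, Δλ=-2.4328511 rad; a=sin²(Δφ/2)+cosφ1·cosφ2·sin²(Δλ/2)=0.7937760231; c=2·atan2(√a, √(1-a))=2.198826629; dist=6371·c=14008.724 ≈ 14008.7 km; running total=51372.9 km
Leg 4 bearing: y=sinΔλ·cosφ2=-0.64986314, x=cosφ1·sinφ2-sinφ1·cosφ2·cosΔλ=0.48214157; θ=atan2(y, x)=-53.4278° <0 so +360° → 306.5722° ≈ 306.6°
Leg 5: φ1=0.0558750, φ2=-0.5944731, Δφ=-0.6503481, Δλ=2.2240888 rad; a=sin²(Δφ/2)+cosφ1·cosφ2·sin²(Δλ/2)=0.7670117440; c=2·atan2(√a, √(1-a))=2.134148658; dist=6371·c=13596.661 ≈ 13596.7 km; running total=64969.6 km
Leg 5 bearing: y=sinΔλ·cosφ2=0.65785634, x=cosφ1·sinφ2-sinφ1·cosφ2·cosΔλ=-0.53107811; θ=atan2(y, x)=128.9134° ≈ 128.9°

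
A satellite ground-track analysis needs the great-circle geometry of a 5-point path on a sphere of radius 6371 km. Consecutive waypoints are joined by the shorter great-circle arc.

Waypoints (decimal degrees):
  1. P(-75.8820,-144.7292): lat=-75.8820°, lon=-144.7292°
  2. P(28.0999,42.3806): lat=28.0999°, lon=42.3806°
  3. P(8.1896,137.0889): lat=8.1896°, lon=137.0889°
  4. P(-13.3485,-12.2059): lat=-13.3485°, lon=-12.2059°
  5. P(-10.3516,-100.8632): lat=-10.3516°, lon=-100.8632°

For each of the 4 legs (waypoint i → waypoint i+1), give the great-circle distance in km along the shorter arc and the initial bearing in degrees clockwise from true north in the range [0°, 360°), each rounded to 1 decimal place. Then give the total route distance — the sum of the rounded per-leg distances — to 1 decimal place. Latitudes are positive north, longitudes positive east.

Leg 1: dist=14687.7 km, bearing=188.5°
Leg 2: dist=10036.7 km, bearing=80.6°
Leg 3: dist=16614.9 km, bearing=257.6°
Leg 4: dist=9600.1 km, bearing=260.2°
Total: 50939.4 km

Leg 1: φ1=-1.3243907, φ2=0.4904358, Δφ=1.8148265, Δλ=3.2656821 rad; a=sin²(Δφ/2)+cosφ1·cosφ2·sin²(Δλ/2)=0.8351487591; c=2·atan2(√a, √(1-a))=2.305405960; dist=6371·c=14687.741 ≈ 14687.7 km; running total=14687.7 km
Leg 1 bearing: y=sinΔλ·cosφ2=-0.10918201, x=cosφ1·sinφ2-sinφ1·cosφ2·cosΔλ=-0.73401671; θ=atan2(y, x)=-171.5395° <0 so +360° → 188.4605° ≈ 188.5°
Leg 2: φ1=0.4904358, φ2=0.1429355, Δφ=-0.3475003, Δλ=1.6529717 rad; a=sin²(Δφ/2)+cosφ1·cosφ2·sin²(Δλ/2)=0.5022870490; c=2·atan2(√a, √(1-a))=1.575370441; dist=6371·c=10036.685 ≈ 10036.7 km; running total=24724.4 km
Leg 2 bearing: y=sinΔλ·cosφ2=0.98646202, x=cosφ1·sinφ2-sinφ1·cosφ2·cosΔλ=0.16392606; θ=atan2(y, x)=80.5650° ≈ 80.6°
Leg 3: φ1=0.1429355, φ2=-0.2329753, Δφ=-0.3759108, Δλ=-2.6056858 rad; a=sin²(Δφ/2)+cosφ1·cosφ2·sin²(Δλ/2)=0.9304668304; c=2·atan2(√a, √(1-a))=2.607898482; dist=6371·c=16614.921 ≈ 16614.9 km; running total=41339.3 km
Leg 3 bearing: y=sinΔλ·cosφ2=-0.49682591, x=cosφ1·sinφ2-sinφ1·cosφ2·cosΔλ=-0.10934919; θ=atan2(y, x)=-102.4126° <0 so +360° → 257.5874° ≈ 257.6°
Leg 4: φ1=-0.2329753, φ2=-0.1806695, Δφ=0.0523058, Δλ=-1.5473618 rad; a=sin²(Δφ/2)+cosφ1·cosφ2·sin²(Δλ/2)=0.4680432589; c=2·atan2(√a, √(1-a))=1.506839251; dist=6371·c=9600.073 ≈ 9600.1 km; running total=50939.4 km
Leg 4 bearing: y=sinΔλ·cosφ2=-0.98345350, x=cosφ1·sinφ2-sinφ1·cosφ2·cosΔλ=-0.16951186; θ=atan2(y, x)=-99.7796° <0 so +360° → 260.2204° ≈ 260.2°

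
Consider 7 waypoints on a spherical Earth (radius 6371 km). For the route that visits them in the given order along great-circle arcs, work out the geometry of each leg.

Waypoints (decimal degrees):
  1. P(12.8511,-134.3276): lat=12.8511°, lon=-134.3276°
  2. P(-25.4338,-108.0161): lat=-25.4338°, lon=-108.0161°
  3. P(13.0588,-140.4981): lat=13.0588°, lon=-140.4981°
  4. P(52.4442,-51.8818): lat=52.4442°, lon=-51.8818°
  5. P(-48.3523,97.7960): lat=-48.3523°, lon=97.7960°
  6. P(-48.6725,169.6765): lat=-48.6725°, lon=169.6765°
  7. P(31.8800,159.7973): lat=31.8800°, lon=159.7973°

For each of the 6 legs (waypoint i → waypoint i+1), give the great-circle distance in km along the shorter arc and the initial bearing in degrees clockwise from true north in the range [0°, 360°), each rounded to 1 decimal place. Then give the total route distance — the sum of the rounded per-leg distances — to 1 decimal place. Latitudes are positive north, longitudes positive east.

Leg 1: φ1=0.2242940, φ2=-0.4439036, Δφ=-0.6681976, Δλ=0.4592223 rad; a=sin²(Δφ/2)+cosφ1·cosφ2·sin²(Δλ/2)=0.1531391537; c=2·atan2(√a, √(1-a))=0.804152774; dist=6371·c=5123.257 ≈ 5123.3 km; running total=5123.3 km
Leg 1 bearing: y=sinΔλ·cosφ2=0.40029215, x=cosφ1·sinφ2-sinφ1·cosφ2·cosΔλ=-0.59876240; θ=atan2(y, x)=146.2360° ≈ 146.2°
Leg 2: φ1=-0.4439036, φ2=0.2279191, Δφ=0.6718226, Δλ=-0.5669178 rad; a=sin²(Δφ/2)+cosφ1·cosφ2·sin²(Δλ/2)=0.1774678987; c=2·atan2(√a, √(1-a))=0.869689026; dist=6371·c=5540.789 ≈ 5540.8 km; running total=10664.1 km
Leg 2 bearing: y=sinΔλ·cosφ2=-0.52314621, x=cosφ1·sinφ2-sinφ1·cosφ2·cosΔλ=0.55696519; θ=atan2(y, x)=-43.2066° <0 so +360° → 316.7934° ≈ 316.8°
Leg 3: φ1=0.2279191, φ2=0.9153240, Δφ=0.6874049, Δλ=1.5466462 rad; a=sin²(Δφ/2)+cosφ1·cosφ2·sin²(Δλ/2)=0.4032684598; c=2·atan2(√a, √(1-a))=1.376105634; dist=6371·c=8767.169 ≈ 8767.2 km; running total=19431.3 km
Leg 3 bearing: y=sinΔλ·cosφ2=0.60935604, x=cosφ1·sinφ2-sinφ1·cosφ2·cosΔλ=0.76893254; θ=atan2(y, x)=38.3958° ≈ 38.4°
Leg 4: φ1=0.9153240, φ2=-0.8439068, Δφ=-1.7592308, Δλ=2.6123704 rad; a=sin²(Δφ/2)+cosφ1·cosφ2·sin²(Δλ/2)=0.9710190090; c=2·atan2(√a, √(1-a))=2.799450189; dist=6371·c=17835.297 ≈ 17835.3 km; running total=37266.6 km
Leg 4 bearing: y=sinΔλ·cosφ2=0.33550539, x=cosφ1·sinφ2-sinφ1·cosφ2·cosΔλ=-0.00071358; θ=atan2(y, x)=90.1219° ≈ 90.1°
Leg 5: φ1=-0.8439068, φ2=-0.8494954, Δφ=-0.0055885, Δλ=1.2545514 rad; a=sin²(Δφ/2)+cosφ1·cosφ2·sin²(Δλ/2)=0.1511891443; c=2·atan2(√a, √(1-a))=0.798723689; dist=6371·c=5088.669 ≈ 5088.7 km; running total=42355.3 km
Leg 5 bearing: y=sinΔλ·cosφ2=0.62761477, x=cosφ1·sinφ2-sinφ1·cosφ2·cosΔλ=-0.34557726; θ=atan2(y, x)=118.8381° ≈ 118.8°
Leg 6: φ1=-0.8494954, φ2=0.5564110, Δφ=1.4059063, Δλ=-0.1724246 rad; a=sin²(Δφ/2)+cosφ1·cosφ2·sin²(Δλ/2)=0.4220855928; c=2·atan2(√a, √(1-a))=1.414329864; dist=6371·c=9010.696 ≈ 9010.7 km; running total=51366.0 km
Leg 6 bearing: y=sinΔλ·cosφ2=-0.14569096, x=cosφ1·sinφ2-sinφ1·cosφ2·cosΔλ=0.97698082; θ=atan2(y, x)=-8.4817° <0 so +360° → 351.5183° ≈ 351.5°

Leg 1: dist=5123.3 km, bearing=146.2°
Leg 2: dist=5540.8 km, bearing=316.8°
Leg 3: dist=8767.2 km, bearing=38.4°
Leg 4: dist=17835.3 km, bearing=90.1°
Leg 5: dist=5088.7 km, bearing=118.8°
Leg 6: dist=9010.7 km, bearing=351.5°
Total: 51366.0 km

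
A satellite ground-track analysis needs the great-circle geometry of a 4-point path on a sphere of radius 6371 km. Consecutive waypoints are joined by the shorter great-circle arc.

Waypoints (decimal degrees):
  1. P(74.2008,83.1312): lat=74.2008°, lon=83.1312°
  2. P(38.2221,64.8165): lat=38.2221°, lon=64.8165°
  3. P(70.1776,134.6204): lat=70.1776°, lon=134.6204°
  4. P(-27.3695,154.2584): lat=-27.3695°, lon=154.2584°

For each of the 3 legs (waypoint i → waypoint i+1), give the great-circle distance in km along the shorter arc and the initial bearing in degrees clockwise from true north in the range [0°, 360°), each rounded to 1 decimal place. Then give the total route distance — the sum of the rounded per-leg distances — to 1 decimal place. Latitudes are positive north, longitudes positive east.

Leg 1: φ1=1.2950483, φ2=0.6671015, Δφ=-0.6279468, Δλ=-0.3196518 rad; a=sin²(Δφ/2)+cosφ1·cosφ2·sin²(Δλ/2)=0.1007997830; c=2·atan2(√a, √(1-a))=0.646162334; dist=6371·c=4116.700 ≈ 4116.7 km; running total=4116.7 km
Leg 1 bearing: y=sinΔλ·cosφ2=-0.24686958, x=cosφ1·sinφ2-sinφ1·cosφ2·cosΔλ=-0.54919228; θ=atan2(y, x)=-155.7954° <0 so +360° → 204.2046° ≈ 204.2°
Leg 2: φ1=0.6671015, φ2=1.2248302, Δφ=0.5577287, Δλ=1.2183079 rad; a=sin²(Δφ/2)+cosφ1·cosφ2·sin²(Δλ/2)=0.1629875940; c=2·atan2(√a, √(1-a))=0.831152546; dist=6371·c=5295.273 ≈ 5295.3 km; running total=9412.0 km
Leg 2 bearing: y=sinΔλ·cosφ2=0.31825634, x=cosφ1·sinφ2-sinφ1·cosφ2·cosΔλ=0.66663593; θ=atan2(y, x)=25.5201° ≈ 25.5°
Leg 3: φ1=1.2248302, φ2=-0.4776879, Δφ=-1.7025181, Δλ=0.3427478 rad; a=sin²(Δφ/2)+cosφ1·cosφ2·sin²(Δλ/2)=0.5744287058; c=2·atan2(√a, √(1-a))=1.720209037; dist=6371·c=10959.452 ≈ 10959.5 km; running total=20371.5 km
Leg 3 bearing: y=sinΔλ·cosφ2=0.29845599, x=cosφ1·sinφ2-sinφ1·cosφ2·cosΔλ=-0.94274360; θ=atan2(y, x)=162.4331° ≈ 162.4°

Leg 1: dist=4116.7 km, bearing=204.2°
Leg 2: dist=5295.3 km, bearing=25.5°
Leg 3: dist=10959.5 km, bearing=162.4°
Total: 20371.5 km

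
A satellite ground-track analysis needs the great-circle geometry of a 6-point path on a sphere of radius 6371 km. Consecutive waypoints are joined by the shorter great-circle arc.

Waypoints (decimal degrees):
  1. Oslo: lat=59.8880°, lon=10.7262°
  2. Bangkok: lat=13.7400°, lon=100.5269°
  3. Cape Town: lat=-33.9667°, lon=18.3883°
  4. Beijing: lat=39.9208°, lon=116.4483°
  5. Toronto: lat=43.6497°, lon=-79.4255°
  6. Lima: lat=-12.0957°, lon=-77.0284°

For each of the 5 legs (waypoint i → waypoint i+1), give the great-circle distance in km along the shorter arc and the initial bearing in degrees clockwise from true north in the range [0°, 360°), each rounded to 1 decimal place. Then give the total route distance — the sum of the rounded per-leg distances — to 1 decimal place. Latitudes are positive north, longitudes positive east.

Leg 1: dist=8678.1 km, bearing=83.2°
Leg 2: dist=10151.0 km, bearing=235.3°
Leg 3: dist=12965.1 km, bearing=58.1°
Leg 4: dist=10587.0 km, bearing=11.5°
Leg 5: dist=6203.4 km, bearing=177.2°
Total: 48584.6 km

Leg 1: φ1=1.0452428, φ2=0.2398082, Δφ=-0.8054345, Δλ=1.5673179 rad; a=sin²(Δφ/2)+cosφ1·cosφ2·sin²(Δλ/2)=0.3964210873; c=2·atan2(√a, √(1-a))=1.362127461; dist=6371·c=8678.114 ≈ 8678.1 km; running total=8678.1 km
Leg 1 bearing: y=sinΔλ·cosφ2=0.97137766, x=cosφ1·sinφ2-sinφ1·cosφ2·cosΔλ=0.11623714; θ=atan2(y, x)=83.1763° ≈ 83.2°
Leg 2: φ1=0.2398082, φ2=-0.5928308, Δφ=-0.8326390, Δλ=-1.4335890 rad; a=sin²(Δφ/2)+cosφ1·cosφ2·sin²(Δλ/2)=0.5112556530; c=2·atan2(√a, √(1-a))=1.593309534; dist=6371·c=10150.975 ≈ 10151.0 km; running total=18829.1 km
Leg 2 bearing: y=sinΔλ·cosφ2=-0.82156795, x=cosφ1·sinφ2-sinφ1·cosφ2·cosΔλ=-0.56966600; θ=atan2(y, x)=-124.7370° <0 so +360° → 235.2630° ≈ 235.3°
Leg 3: φ1=-0.5928308, φ2=0.6967494, Δφ=1.2895802, Δλ=1.7114699 rad; a=sin²(Δφ/2)+cosφ1·cosφ2·sin²(Δλ/2)=0.7238615962; c=2·atan2(√a, √(1-a))=2.035013764; dist=6371·c=12965.073 ≈ 12965.1 km; running total=31794.2 km
Leg 3 bearing: y=sinΔλ·cosφ2=0.75935631, x=cosφ1·sinφ2-sinφ1·cosφ2·cosΔλ=0.47214609; θ=atan2(y, x)=58.1278° ≈ 58.1°
Leg 4: φ1=0.6967494, φ2=0.7618310, Δφ=0.0650816, Δλ=-3.4186427 rad; a=sin²(Δφ/2)+cosφ1·cosφ2·sin²(Δλ/2)=0.5454095408; c=2·atan2(√a, √(1-a))=1.661740722; dist=6371·c=10586.950 ≈ 10587.0 km; running total=42381.2 km
Leg 4 bearing: y=sinΔλ·cosφ2=0.19791137, x=cosφ1·sinφ2-sinφ1·cosφ2·cosΔλ=0.97600358; θ=atan2(y, x)=11.4629° ≈ 11.5°
Leg 5: φ1=0.7618310, φ2=-0.2111098, Δφ=-0.9729408, Δλ=0.0418373 rad; a=sin²(Δφ/2)+cosφ1·cosφ2·sin²(Δλ/2)=0.2188739092; c=2·atan2(√a, √(1-a))=0.973689613; dist=6371·c=6203.377 ≈ 6203.4 km; running total=48584.6 km
Leg 5 bearing: y=sinΔλ·cosφ2=0.04089652, x=cosφ1·sinφ2-sinφ1·cosφ2·cosΔλ=-0.82595397; θ=atan2(y, x)=177.1654° ≈ 177.2°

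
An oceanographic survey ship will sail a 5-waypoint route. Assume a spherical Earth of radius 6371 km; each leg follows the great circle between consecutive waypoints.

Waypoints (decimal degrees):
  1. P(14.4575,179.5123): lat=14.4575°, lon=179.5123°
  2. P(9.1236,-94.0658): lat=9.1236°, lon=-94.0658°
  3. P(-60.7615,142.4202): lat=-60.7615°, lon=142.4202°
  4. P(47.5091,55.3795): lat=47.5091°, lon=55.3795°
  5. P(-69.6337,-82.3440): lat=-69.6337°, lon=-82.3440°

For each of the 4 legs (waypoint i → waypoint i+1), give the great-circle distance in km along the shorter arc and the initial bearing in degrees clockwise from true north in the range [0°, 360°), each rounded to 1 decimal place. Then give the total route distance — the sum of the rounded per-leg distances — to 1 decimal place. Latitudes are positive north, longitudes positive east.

Leg 1: φ1=0.2523310, φ2=0.1592369, Δφ=-0.0930941, Δλ=-4.7748386 rad; a=sin²(Δφ/2)+cosφ1·cosφ2·sin²(Δλ/2)=0.4503721272; c=2·atan2(√a, √(1-a))=1.471376881; dist=6371·c=9374.142 ≈ 9374.1 km; running total=9374.1 km
Leg 1 bearing: y=sinΔλ·cosφ2=0.98542390, x=cosφ1·sinφ2-sinφ1·cosφ2·cosΔλ=0.13815948; θ=atan2(y, x)=82.0190° ≈ 82.0°
Leg 2: φ1=0.1592369, φ2=-1.0604882, Δφ=-1.2197251, Δλ=4.1274593 rad; a=sin²(Δφ/2)+cosφ1·cosφ2·sin²(Δλ/2)=0.7023208449; c=2·atan2(√a, √(1-a))=1.987383303; dist=6371·c=12661.619 ≈ 12661.6 km; running total=22035.7 km
Leg 2 bearing: y=sinΔλ·cosφ2=-0.40724240, x=cosφ1·sinφ2-sinφ1·cosφ2·cosΔλ=-0.81879102; θ=atan2(y, x)=-153.5556° <0 so +360° → 206.4444° ≈ 206.4°
Leg 3: φ1=-1.0604882, φ2=0.8291902, Δφ=1.8896785, Δλ=-1.5191468 rad; a=sin²(Δφ/2)+cosφ1·cosφ2·sin²(Δλ/2)=0.8132020902; c=2·atan2(√a, √(1-a))=2.247727948; dist=6371·c=14320.275 ≈ 14320.3 km; running total=36356.0 km
Leg 3 bearing: y=sinΔλ·cosφ2=-0.67457233, x=cosφ1·sinφ2-sinφ1·cosφ2·cosΔλ=0.39060207; θ=atan2(y, x)=-59.9276° <0 so +360° → 300.0724° ≈ 300.1°
Leg 4: φ1=0.8291902, φ2=-1.2153373, Δφ=-2.0445276, Δλ=-2.4037285 rad; a=sin²(Δφ/2)+cosφ1·cosφ2·sin²(Δλ/2)=0.9326123629; c=2·atan2(√a, √(1-a))=2.616394736; dist=6371·c=16669.051 ≈ 16669.1 km; running total=53025.1 km
Leg 4 bearing: y=sinΔλ·cosφ2=-0.23411669, x=cosφ1·sinφ2-sinφ1·cosφ2·cosΔλ=-0.44336841; θ=atan2(y, x)=-152.1641° <0 so +360° → 207.8359° ≈ 207.8°

Leg 1: dist=9374.1 km, bearing=82.0°
Leg 2: dist=12661.6 km, bearing=206.4°
Leg 3: dist=14320.3 km, bearing=300.1°
Leg 4: dist=16669.1 km, bearing=207.8°
Total: 53025.1 km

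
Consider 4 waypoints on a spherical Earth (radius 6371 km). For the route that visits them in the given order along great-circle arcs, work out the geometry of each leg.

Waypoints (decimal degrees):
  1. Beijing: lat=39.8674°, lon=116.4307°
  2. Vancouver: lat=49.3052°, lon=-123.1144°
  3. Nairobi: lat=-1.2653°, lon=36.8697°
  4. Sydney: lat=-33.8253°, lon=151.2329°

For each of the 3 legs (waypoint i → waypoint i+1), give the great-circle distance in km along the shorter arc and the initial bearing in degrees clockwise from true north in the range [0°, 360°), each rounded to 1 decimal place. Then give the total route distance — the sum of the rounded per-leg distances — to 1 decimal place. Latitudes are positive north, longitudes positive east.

Leg 1: dist=8513.6 km, bearing=35.3°
Leg 2: dist=14343.5 km, bearing=26.1°
Leg 3: dist=12152.3 km, bearing=126.7°
Total: 35009.4 km

Leg 1: φ1=0.6958174, φ2=0.8605381, Δφ=0.1647207, Δλ=-4.1808507 rad; a=sin²(Δφ/2)+cosφ1·cosφ2·sin²(Δλ/2)=0.3838236540; c=2·atan2(√a, √(1-a))=1.336300447; dist=6371·c=8513.570 ≈ 8513.6 km; running total=8513.6 km
Leg 1 bearing: y=sinΔλ·cosφ2=0.56206803, x=cosφ1·sinφ2-sinφ1·cosφ2·cosΔλ=0.79378319; θ=atan2(y, x)=35.3018° ≈ 35.3°
Leg 2: φ1=0.8605381, φ2=-0.0220837, Δφ=-0.8826217, Δλ=2.7922493 rad; a=sin²(Δφ/2)+cosφ1·cosφ2·sin²(Δλ/2)=0.8146192128; c=2·atan2(√a, √(1-a))=2.251369270; dist=6371·c=14343.474 ≈ 14343.5 km; running total=22857.1 km
Leg 2 bearing: y=sinΔλ·cosφ2=0.34219744, x=cosφ1·sinφ2-sinφ1·cosφ2·cosΔλ=0.69782513; θ=atan2(y, x)=26.1223° ≈ 26.1°
Leg 3: φ1=-0.0220837, φ2=-0.5903629, Δφ=-0.5682792, Δλ=1.9960144 rad; a=sin²(Δφ/2)+cosφ1·cosφ2·sin²(Δλ/2)=0.6651600858; c=2·atan2(√a, √(1-a))=1.907439094; dist=6371·c=12152.294 ≈ 12152.3 km; running total=35009.4 km
Leg 3 bearing: y=sinΔλ·cosφ2=0.75676047, x=cosφ1·sinφ2-sinφ1·cosφ2·cosΔλ=-0.56409413; θ=atan2(y, x)=126.7011° ≈ 126.7°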